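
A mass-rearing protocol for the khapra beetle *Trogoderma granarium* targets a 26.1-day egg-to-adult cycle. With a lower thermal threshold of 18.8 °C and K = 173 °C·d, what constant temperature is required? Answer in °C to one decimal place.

Required daily accumulation = 173 / 26.1 = 6.628 DD/day.
T = T_base + 6.628 = 18.8 + 6.628 = 25.428 ≈ 25.4 °C.

25.4 °C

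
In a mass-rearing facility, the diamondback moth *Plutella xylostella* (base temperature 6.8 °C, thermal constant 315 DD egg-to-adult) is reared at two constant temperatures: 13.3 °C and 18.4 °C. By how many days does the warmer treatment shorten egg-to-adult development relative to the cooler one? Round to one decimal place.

At 13.3 °C: 315 / (13.3 − 6.8) = 315 / 6.5 = 48.462 d.
At 18.4 °C: 315 / (18.4 − 6.8) = 315 / 11.6 = 27.155 d.
Difference = |48.462 − 27.155| = 21.306 ≈ 21.3 days.

21.3 days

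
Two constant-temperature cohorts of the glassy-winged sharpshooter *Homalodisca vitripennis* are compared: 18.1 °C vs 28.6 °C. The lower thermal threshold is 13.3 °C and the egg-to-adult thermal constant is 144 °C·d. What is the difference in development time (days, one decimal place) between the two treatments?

At 18.1 °C: 144 / (18.1 − 13.3) = 144 / 4.8 = 30.000 d.
At 28.6 °C: 144 / (28.6 − 13.3) = 144 / 15.3 = 9.412 d.
Difference = |30.000 − 9.412| = 20.588 ≈ 20.6 days.

20.6 days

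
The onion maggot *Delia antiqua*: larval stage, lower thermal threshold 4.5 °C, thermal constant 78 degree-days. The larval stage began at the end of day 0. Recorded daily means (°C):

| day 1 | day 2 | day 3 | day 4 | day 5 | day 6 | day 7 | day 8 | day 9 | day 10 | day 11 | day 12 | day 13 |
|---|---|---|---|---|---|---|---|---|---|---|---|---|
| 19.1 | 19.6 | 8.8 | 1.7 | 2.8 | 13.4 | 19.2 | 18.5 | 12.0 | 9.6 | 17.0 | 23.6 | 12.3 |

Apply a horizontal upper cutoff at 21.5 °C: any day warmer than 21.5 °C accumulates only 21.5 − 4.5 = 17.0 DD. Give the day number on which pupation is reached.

Daily DD above 4.5 °C (capped at 17.0): 14.6, 15.1, 4.3, 0.0, 0.0, 8.9, 14.7, 14.0, 7.5, 5.1, 12.5, 17.0, 7.8.
Cumulative: 14.6, 29.7, 34.0, 34.0, 34.0, 42.9, 57.6, 71.6, 79.1, 84.2, 96.7, 113.7, 121.5.
The total first reaches 78 DD on day 9.

day 9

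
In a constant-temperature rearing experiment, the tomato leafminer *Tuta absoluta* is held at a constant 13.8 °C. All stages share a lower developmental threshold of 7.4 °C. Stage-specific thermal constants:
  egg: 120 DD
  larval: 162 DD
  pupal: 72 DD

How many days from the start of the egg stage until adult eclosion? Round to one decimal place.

Daily accumulation at 13.8 °C = 13.8 − 7.4 = 6.4 DD/day.
Total K = 120 + 162 + 72 = 354 DD.
Total duration = 354 / 6.4 = 55.312 ≈ 55.3 days.

55.3 days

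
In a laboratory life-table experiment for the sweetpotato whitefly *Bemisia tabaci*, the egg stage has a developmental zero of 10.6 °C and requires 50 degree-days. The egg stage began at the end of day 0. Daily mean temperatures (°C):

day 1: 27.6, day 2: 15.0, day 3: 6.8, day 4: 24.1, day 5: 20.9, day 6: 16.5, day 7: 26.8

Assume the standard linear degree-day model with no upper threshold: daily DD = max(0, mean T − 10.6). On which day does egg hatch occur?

day 6

Daily DD above 10.6 °C: 17.0, 4.4, 0.0, 13.5, 10.3, 5.9, 16.2.
Cumulative: 17.0, 21.4, 21.4, 34.9, 45.2, 51.1, 67.3.
The total first reaches 50 DD on day 6.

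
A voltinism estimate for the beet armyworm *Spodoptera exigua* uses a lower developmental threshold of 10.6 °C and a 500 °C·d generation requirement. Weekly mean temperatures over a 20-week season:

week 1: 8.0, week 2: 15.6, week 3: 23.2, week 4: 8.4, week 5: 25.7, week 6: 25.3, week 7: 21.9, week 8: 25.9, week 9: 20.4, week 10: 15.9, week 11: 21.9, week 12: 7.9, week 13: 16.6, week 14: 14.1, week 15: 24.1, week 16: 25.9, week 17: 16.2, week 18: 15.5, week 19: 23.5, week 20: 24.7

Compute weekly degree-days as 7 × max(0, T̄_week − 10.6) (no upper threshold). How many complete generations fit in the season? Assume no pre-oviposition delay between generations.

Weekly DD (7 × max(0, T̄ − 10.6)): 0.0, 35.0, 88.2, 0.0, 105.7, 102.9, 79.1, 107.1, 68.6, 37.1, 79.1, 0.0, 42.0, 24.5, 94.5, 107.1, 39.2, 34.3, 90.3, 98.7.
Season total = 1233.4 DD.
Complete generations = ⌊1233.4 / 500⌋ = 2.

2 generations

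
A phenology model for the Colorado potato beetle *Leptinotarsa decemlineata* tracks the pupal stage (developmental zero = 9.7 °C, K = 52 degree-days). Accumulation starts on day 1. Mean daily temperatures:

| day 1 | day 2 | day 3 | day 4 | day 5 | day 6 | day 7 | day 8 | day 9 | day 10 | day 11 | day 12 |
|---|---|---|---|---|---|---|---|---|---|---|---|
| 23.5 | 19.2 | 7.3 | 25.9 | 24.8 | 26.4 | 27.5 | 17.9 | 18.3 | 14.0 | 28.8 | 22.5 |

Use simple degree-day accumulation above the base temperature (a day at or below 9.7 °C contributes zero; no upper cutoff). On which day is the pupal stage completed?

Daily DD above 9.7 °C: 13.8, 9.5, 0.0, 16.2, 15.1, 16.7, 17.8, 8.2, 8.6, 4.3, 19.1, 12.8.
Cumulative: 13.8, 23.3, 23.3, 39.5, 54.6, 71.3, 89.1, 97.3, 105.9, 110.2, 129.3, 142.1.
The total first reaches 52 DD on day 5.

day 5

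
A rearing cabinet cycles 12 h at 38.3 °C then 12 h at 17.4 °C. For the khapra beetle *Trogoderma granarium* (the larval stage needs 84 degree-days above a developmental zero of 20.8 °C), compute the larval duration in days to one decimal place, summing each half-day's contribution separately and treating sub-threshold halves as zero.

9.6 days

Day half: max(0, 38.3 − 20.8) × 0.5 = 17.5 × 0.5 = 8.75 DD.
Night half: max(0, 17.4 − 20.8) × 0.5 = 0.0 × 0.5 = 0.00 DD.
Per 24 h: 8.75 DD/day.
Duration = 84 / 8.75 = 9.600 ≈ 9.6 days.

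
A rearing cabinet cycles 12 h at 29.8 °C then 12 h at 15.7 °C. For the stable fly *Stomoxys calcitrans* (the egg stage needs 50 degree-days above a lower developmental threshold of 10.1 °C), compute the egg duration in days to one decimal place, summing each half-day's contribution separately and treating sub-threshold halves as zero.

4.0 days

Day half: max(0, 29.8 − 10.1) × 0.5 = 19.7 × 0.5 = 9.85 DD.
Night half: max(0, 15.7 − 10.1) × 0.5 = 5.6 × 0.5 = 2.80 DD.
Per 24 h: 12.65 DD/day.
Duration = 50 / 12.65 = 3.953 ≈ 4.0 days.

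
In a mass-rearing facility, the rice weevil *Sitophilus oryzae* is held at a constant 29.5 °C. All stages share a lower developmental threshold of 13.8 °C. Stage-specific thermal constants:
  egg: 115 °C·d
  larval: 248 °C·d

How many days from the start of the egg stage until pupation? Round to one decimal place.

Daily accumulation at 29.5 °C = 29.5 − 13.8 = 15.7 DD/day.
Total K = 115 + 248 = 363 DD.
Total duration = 363 / 15.7 = 23.121 ≈ 23.1 days.

23.1 days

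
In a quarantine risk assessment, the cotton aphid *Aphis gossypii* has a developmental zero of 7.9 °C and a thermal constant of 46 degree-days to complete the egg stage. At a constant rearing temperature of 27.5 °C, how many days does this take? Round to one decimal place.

2.3 days

Daily accumulation = 27.5 − 7.9 = 19.6 DD/day.
Duration = 46 / 19.6 = 2.347 ≈ 2.3 days.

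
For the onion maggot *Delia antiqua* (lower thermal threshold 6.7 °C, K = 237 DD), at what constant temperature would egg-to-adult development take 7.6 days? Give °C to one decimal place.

Required daily accumulation = 237 / 7.6 = 31.184 DD/day.
T = T_base + 31.184 = 6.7 + 31.184 = 37.884 ≈ 37.9 °C.

37.9 °C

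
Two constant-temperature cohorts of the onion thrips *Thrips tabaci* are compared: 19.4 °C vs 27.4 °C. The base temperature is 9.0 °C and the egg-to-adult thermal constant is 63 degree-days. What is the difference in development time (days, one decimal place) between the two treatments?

2.6 days

At 19.4 °C: 63 / (19.4 − 9.0) = 63 / 10.4 = 6.058 d.
At 27.4 °C: 63 / (27.4 − 9.0) = 63 / 18.4 = 3.424 d.
Difference = |6.058 − 3.424| = 2.634 ≈ 2.6 days.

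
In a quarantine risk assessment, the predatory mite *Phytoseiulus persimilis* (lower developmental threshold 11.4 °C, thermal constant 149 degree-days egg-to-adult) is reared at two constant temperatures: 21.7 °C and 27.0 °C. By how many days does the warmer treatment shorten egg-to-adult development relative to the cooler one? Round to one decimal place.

At 21.7 °C: 149 / (21.7 − 11.4) = 149 / 10.3 = 14.466 d.
At 27.0 °C: 149 / (27.0 − 11.4) = 149 / 15.6 = 9.551 d.
Difference = |14.466 − 9.551| = 4.915 ≈ 4.9 days.

4.9 days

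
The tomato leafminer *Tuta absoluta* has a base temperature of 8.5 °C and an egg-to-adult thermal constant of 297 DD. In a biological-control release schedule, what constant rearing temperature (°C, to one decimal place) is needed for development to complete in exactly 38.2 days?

Required daily accumulation = 297 / 38.2 = 7.775 DD/day.
T = T_base + 7.775 = 8.5 + 7.775 = 16.275 ≈ 16.3 °C.

16.3 °C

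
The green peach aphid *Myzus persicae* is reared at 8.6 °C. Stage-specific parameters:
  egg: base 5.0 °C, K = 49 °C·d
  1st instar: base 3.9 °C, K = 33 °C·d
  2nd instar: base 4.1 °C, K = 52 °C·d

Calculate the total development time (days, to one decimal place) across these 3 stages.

32.2 days

egg: 49 / (8.6 − 5.0) = 49 / 3.6 = 13.611 d.
1st instar: 33 / (8.6 − 3.9) = 33 / 4.7 = 7.021 d.
2nd instar: 52 / (8.6 − 4.1) = 52 / 4.5 = 11.556 d.
Sum = 32.188 ≈ 32.2 days.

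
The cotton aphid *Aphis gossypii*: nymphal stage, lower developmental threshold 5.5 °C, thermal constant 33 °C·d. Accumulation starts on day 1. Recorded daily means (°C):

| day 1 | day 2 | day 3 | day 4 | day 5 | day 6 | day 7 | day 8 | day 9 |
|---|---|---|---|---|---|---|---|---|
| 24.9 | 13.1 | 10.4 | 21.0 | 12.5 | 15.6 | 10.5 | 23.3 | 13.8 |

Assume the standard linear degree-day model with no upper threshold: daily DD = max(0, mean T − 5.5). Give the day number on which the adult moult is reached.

day 4

Daily DD above 5.5 °C: 19.4, 7.6, 4.9, 15.5, 7.0, 10.1, 5.0, 17.8, 8.3.
Cumulative: 19.4, 27.0, 31.9, 47.4, 54.4, 64.5, 69.5, 87.3, 95.6.
The total first reaches 33 DD on day 4.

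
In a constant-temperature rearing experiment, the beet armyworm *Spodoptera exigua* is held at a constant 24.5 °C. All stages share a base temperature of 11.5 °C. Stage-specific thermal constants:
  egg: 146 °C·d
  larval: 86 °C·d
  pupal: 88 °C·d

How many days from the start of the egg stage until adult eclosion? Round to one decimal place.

24.6 days

Daily accumulation at 24.5 °C = 24.5 − 11.5 = 13.0 DD/day.
Total K = 146 + 86 + 88 = 320 DD.
Total duration = 320 / 13.0 = 24.615 ≈ 24.6 days.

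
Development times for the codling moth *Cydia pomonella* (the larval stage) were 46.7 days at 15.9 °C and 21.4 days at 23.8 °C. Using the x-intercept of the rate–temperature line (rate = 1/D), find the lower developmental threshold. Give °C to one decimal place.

9.2 °C

Under the model K = D·(T − T_b), so D₁·(T₁ − T_b) = D₂·(T₂ − T_b).
46.7·(15.9 − T_b) = 21.4·(23.8 − T_b)
T_b = (46.7·15.9 − 21.4·23.8) / (46.7 − 21.4) = 233.21 / 25.3 = 9.218 °C ≈ 9.2 °C.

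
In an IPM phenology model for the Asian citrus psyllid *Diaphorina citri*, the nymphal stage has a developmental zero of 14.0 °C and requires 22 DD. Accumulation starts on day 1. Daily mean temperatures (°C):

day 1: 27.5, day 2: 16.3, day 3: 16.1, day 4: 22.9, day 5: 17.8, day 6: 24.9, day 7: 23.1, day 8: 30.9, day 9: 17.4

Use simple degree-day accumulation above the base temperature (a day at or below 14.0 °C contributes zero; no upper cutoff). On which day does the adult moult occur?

Daily DD above 14.0 °C: 13.5, 2.3, 2.1, 8.9, 3.8, 10.9, 9.1, 16.9, 3.4.
Cumulative: 13.5, 15.8, 17.9, 26.8, 30.6, 41.5, 50.6, 67.5, 70.9.
The total first reaches 22 DD on day 4.

day 4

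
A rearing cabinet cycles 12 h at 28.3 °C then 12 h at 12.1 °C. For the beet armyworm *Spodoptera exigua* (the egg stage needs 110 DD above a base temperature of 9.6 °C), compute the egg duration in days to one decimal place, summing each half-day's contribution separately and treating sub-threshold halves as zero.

Day half: max(0, 28.3 − 9.6) × 0.5 = 18.7 × 0.5 = 9.35 DD.
Night half: max(0, 12.1 − 9.6) × 0.5 = 2.5 × 0.5 = 1.25 DD.
Per 24 h: 10.60 DD/day.
Duration = 110 / 10.60 = 10.377 ≈ 10.4 days.

10.4 days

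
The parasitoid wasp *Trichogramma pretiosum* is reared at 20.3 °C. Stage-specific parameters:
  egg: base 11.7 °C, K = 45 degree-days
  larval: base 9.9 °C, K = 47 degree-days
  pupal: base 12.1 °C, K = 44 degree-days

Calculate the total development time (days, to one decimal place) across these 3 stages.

egg: 45 / (20.3 − 11.7) = 45 / 8.6 = 5.233 d.
larval: 47 / (20.3 − 9.9) = 47 / 10.4 = 4.519 d.
pupal: 44 / (20.3 − 12.1) = 44 / 8.2 = 5.366 d.
Sum = 15.118 ≈ 15.1 days.

15.1 days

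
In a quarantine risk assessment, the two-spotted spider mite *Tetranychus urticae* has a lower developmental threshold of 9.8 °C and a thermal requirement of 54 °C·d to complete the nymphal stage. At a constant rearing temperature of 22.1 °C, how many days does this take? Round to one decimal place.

Daily accumulation = 22.1 − 9.8 = 12.3 DD/day.
Duration = 54 / 12.3 = 4.390 ≈ 4.4 days.

4.4 days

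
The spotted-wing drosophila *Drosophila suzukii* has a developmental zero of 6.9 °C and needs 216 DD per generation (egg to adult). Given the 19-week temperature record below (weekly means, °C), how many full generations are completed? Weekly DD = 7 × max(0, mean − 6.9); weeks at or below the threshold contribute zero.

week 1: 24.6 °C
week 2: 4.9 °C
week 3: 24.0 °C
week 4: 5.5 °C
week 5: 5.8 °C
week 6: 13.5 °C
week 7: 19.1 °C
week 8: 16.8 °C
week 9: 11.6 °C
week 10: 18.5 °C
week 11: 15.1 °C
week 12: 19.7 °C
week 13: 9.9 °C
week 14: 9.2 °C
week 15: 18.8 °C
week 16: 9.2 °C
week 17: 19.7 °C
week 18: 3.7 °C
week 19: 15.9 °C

4 generations

Weekly DD (7 × max(0, T̄ − 6.9)): 123.9, 0.0, 119.7, 0.0, 0.0, 46.2, 85.4, 69.3, 32.9, 81.2, 57.4, 89.6, 21.0, 16.1, 83.3, 16.1, 89.6, 0.0, 63.0.
Season total = 994.7 DD.
Complete generations = ⌊994.7 / 216⌋ = 4.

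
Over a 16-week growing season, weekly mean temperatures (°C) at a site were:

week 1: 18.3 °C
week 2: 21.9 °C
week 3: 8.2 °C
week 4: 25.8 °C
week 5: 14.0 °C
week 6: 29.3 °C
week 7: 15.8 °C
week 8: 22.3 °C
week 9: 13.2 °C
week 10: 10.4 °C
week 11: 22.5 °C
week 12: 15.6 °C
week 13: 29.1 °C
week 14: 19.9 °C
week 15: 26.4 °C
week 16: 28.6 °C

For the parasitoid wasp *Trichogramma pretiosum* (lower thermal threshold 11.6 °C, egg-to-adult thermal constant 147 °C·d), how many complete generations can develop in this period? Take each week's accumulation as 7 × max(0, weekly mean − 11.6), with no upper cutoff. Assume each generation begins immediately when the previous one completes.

6 generations

Weekly DD (7 × max(0, T̄ − 11.6)): 46.9, 72.1, 0.0, 99.4, 16.8, 123.9, 29.4, 74.9, 11.2, 0.0, 76.3, 28.0, 122.5, 58.1, 103.6, 119.0.
Season total = 982.1 DD.
Complete generations = ⌊982.1 / 147⌋ = 6.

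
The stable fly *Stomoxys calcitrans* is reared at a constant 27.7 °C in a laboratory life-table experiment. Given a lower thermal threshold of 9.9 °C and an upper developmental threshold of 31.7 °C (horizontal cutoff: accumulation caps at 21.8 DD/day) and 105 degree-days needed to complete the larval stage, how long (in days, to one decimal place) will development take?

Daily accumulation = 27.7 − 9.9 = 17.8 DD/day.
Duration = 105 / 17.8 = 5.899 ≈ 5.9 days.

5.9 days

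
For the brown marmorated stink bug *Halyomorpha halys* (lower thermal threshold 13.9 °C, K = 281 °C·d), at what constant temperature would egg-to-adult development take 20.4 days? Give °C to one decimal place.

Required daily accumulation = 281 / 20.4 = 13.775 DD/day.
T = T_base + 13.775 = 13.9 + 13.775 = 27.675 ≈ 27.7 °C.

27.7 °C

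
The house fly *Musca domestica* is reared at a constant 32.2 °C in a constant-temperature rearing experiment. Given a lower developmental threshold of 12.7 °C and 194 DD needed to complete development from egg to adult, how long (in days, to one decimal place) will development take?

Daily accumulation = 32.2 − 12.7 = 19.5 DD/day.
Duration = 194 / 19.5 = 9.949 ≈ 9.9 days.

9.9 days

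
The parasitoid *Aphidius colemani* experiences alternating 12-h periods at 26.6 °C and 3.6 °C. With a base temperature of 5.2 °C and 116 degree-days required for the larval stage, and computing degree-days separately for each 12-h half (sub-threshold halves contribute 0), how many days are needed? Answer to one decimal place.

Day half: max(0, 26.6 − 5.2) × 0.5 = 21.4 × 0.5 = 10.70 DD.
Night half: max(0, 3.6 − 5.2) × 0.5 = 0.0 × 0.5 = 0.00 DD.
Per 24 h: 10.70 DD/day.
Duration = 116 / 10.70 = 10.841 ≈ 10.8 days.

10.8 days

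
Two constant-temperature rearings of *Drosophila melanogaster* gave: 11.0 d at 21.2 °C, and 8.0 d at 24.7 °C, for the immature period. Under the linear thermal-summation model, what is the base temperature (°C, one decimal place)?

11.9 °C

Under the model K = D·(T − T_b), so D₁·(T₁ − T_b) = D₂·(T₂ − T_b).
11.0·(21.2 − T_b) = 8.0·(24.7 − T_b)
T_b = (11.0·21.2 − 8.0·24.7) / (11.0 − 8.0) = 35.60 / 3.0 = 11.867 °C ≈ 11.9 °C.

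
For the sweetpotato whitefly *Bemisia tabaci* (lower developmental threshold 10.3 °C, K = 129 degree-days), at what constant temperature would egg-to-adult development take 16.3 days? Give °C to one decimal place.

Required daily accumulation = 129 / 16.3 = 7.914 DD/day.
T = T_base + 7.914 = 10.3 + 7.914 = 18.214 ≈ 18.2 °C.

18.2 °C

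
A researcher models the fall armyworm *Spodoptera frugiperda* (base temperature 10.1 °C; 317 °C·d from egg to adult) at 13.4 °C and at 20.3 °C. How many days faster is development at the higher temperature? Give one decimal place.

At 13.4 °C: 317 / (13.4 − 10.1) = 317 / 3.3 = 96.061 d.
At 20.3 °C: 317 / (20.3 − 10.1) = 317 / 10.2 = 31.078 d.
Difference = |96.061 − 31.078| = 64.982 ≈ 65.0 days.

65.0 days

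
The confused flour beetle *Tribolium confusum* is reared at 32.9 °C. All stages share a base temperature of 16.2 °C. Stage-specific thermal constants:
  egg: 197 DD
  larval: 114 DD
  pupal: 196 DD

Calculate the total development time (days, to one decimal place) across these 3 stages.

Daily accumulation at 32.9 °C = 32.9 − 16.2 = 16.7 DD/day.
Total K = 197 + 114 + 196 = 507 DD.
Total duration = 507 / 16.7 = 30.359 ≈ 30.4 days.

30.4 days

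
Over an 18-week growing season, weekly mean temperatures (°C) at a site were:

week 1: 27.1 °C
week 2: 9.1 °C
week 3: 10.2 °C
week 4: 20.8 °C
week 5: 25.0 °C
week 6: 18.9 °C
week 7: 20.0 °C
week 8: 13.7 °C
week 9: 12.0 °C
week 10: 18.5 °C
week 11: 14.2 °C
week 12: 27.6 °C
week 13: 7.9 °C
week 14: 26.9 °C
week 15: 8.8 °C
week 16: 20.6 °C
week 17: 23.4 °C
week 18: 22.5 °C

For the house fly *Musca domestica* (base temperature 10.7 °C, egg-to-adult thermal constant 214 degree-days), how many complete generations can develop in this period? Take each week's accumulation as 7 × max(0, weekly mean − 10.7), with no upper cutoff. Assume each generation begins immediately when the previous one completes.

Weekly DD (7 × max(0, T̄ − 10.7)): 114.8, 0.0, 0.0, 70.7, 100.1, 57.4, 65.1, 21.0, 9.1, 54.6, 24.5, 118.3, 0.0, 113.4, 0.0, 69.3, 88.9, 82.6.
Season total = 989.8 DD.
Complete generations = ⌊989.8 / 214⌋ = 4.

4 generations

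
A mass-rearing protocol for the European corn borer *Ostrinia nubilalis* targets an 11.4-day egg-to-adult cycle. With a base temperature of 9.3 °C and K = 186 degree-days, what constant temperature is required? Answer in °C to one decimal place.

25.6 °C

Required daily accumulation = 186 / 11.4 = 16.316 DD/day.
T = T_base + 16.316 = 9.3 + 16.316 = 25.616 ≈ 25.6 °C.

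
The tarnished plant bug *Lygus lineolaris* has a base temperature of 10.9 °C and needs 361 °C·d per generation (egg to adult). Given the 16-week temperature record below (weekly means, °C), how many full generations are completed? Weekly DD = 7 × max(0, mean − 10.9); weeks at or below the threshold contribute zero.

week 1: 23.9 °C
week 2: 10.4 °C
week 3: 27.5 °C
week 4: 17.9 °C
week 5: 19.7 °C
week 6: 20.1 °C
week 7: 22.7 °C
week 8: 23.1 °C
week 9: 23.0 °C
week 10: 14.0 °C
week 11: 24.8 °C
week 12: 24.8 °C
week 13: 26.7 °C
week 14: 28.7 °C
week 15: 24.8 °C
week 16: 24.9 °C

Weekly DD (7 × max(0, T̄ − 10.9)): 91.0, 0.0, 116.2, 49.0, 61.6, 64.4, 82.6, 85.4, 84.7, 21.7, 97.3, 97.3, 110.6, 124.6, 97.3, 98.0.
Season total = 1281.7 DD.
Complete generations = ⌊1281.7 / 361⌋ = 3.

3 generations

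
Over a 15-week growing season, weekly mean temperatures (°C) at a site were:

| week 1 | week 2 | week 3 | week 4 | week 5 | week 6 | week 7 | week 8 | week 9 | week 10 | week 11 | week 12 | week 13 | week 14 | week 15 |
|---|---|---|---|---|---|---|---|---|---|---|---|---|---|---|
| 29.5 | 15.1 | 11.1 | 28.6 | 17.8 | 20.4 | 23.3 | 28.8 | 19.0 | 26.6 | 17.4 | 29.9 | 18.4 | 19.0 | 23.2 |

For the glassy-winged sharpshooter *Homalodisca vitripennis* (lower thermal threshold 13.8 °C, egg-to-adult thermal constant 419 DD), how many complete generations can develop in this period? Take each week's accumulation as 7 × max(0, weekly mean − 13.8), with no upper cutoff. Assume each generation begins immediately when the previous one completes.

2 generations

Weekly DD (7 × max(0, T̄ − 13.8)): 109.9, 9.1, 0.0, 103.6, 28.0, 46.2, 66.5, 105.0, 36.4, 89.6, 25.2, 112.7, 32.2, 36.4, 65.8.
Season total = 866.6 DD.
Complete generations = ⌊866.6 / 419⌋ = 2.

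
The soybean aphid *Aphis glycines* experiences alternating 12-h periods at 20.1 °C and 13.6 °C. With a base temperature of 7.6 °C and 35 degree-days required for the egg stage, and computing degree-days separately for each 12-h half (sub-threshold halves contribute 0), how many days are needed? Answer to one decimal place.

Day half: max(0, 20.1 − 7.6) × 0.5 = 12.5 × 0.5 = 6.25 DD.
Night half: max(0, 13.6 − 7.6) × 0.5 = 6.0 × 0.5 = 3.00 DD.
Per 24 h: 9.25 DD/day.
Duration = 35 / 9.25 = 3.784 ≈ 3.8 days.

3.8 days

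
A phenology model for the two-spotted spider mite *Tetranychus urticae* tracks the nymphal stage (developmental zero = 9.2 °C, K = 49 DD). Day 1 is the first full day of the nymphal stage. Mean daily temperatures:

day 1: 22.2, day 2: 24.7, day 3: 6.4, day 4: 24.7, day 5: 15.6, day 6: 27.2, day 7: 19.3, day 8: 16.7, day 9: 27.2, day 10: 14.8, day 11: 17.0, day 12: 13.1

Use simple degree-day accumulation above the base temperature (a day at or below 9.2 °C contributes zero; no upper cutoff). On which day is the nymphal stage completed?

day 5

Daily DD above 9.2 °C: 13.0, 15.5, 0.0, 15.5, 6.4, 18.0, 10.1, 7.5, 18.0, 5.6, 7.8, 3.9.
Cumulative: 13.0, 28.5, 28.5, 44.0, 50.4, 68.4, 78.5, 86.0, 104.0, 109.6, 117.4, 121.3.
The total first reaches 49 DD on day 5.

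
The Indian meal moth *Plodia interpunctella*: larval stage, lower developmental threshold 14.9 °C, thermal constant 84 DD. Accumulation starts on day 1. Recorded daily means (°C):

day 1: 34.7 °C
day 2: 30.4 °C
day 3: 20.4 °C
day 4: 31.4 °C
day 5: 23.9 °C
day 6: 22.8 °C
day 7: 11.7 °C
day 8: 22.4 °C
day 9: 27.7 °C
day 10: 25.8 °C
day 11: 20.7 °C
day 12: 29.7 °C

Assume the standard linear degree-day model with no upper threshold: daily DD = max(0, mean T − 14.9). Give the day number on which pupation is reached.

Daily DD above 14.9 °C: 19.8, 15.5, 5.5, 16.5, 9.0, 7.9, 0.0, 7.5, 12.8, 10.9, 5.8, 14.8.
Cumulative: 19.8, 35.3, 40.8, 57.3, 66.3, 74.2, 74.2, 81.7, 94.5, 105.4, 111.2, 126.0.
The total first reaches 84 DD on day 9.

day 9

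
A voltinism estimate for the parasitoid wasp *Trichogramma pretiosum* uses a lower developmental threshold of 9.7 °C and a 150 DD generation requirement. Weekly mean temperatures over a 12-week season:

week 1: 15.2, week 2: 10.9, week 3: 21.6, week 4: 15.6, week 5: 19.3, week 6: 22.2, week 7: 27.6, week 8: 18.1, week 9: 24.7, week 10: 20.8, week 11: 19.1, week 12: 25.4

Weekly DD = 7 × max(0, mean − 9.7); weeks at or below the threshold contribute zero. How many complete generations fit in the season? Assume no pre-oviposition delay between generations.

5 generations

Weekly DD (7 × max(0, T̄ − 9.7)): 38.5, 8.4, 83.3, 41.3, 67.2, 87.5, 125.3, 58.8, 105.0, 77.7, 65.8, 109.9.
Season total = 868.7 DD.
Complete generations = ⌊868.7 / 150⌋ = 5.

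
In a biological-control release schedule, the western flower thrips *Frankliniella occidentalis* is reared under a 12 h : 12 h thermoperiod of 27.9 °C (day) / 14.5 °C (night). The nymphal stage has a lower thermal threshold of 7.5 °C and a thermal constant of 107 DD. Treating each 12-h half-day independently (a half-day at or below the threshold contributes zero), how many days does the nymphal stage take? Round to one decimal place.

7.8 days

Day half: max(0, 27.9 − 7.5) × 0.5 = 20.4 × 0.5 = 10.20 DD.
Night half: max(0, 14.5 − 7.5) × 0.5 = 7.0 × 0.5 = 3.50 DD.
Per 24 h: 13.70 DD/day.
Duration = 107 / 13.70 = 7.810 ≈ 7.8 days.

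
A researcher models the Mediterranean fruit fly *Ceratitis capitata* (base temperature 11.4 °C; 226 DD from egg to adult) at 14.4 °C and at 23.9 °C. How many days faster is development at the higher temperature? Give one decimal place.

57.3 days

At 14.4 °C: 226 / (14.4 − 11.4) = 226 / 3.0 = 75.333 d.
At 23.9 °C: 226 / (23.9 − 11.4) = 226 / 12.5 = 18.080 d.
Difference = |75.333 − 18.080| = 57.253 ≈ 57.3 days.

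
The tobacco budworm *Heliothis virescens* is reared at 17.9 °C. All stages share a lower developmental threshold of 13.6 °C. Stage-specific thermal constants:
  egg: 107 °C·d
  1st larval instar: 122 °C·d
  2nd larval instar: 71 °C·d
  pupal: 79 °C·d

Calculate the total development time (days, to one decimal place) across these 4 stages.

Daily accumulation at 17.9 °C = 17.9 − 13.6 = 4.3 DD/day.
Total K = 107 + 122 + 71 + 79 = 379 DD.
Total duration = 379 / 4.3 = 88.140 ≈ 88.1 days.

88.1 days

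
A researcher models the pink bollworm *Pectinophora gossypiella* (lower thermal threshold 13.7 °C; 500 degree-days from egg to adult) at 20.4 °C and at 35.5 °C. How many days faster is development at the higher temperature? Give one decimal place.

51.7 days

At 20.4 °C: 500 / (20.4 − 13.7) = 500 / 6.7 = 74.627 d.
At 35.5 °C: 500 / (35.5 − 13.7) = 500 / 21.8 = 22.936 d.
Difference = |74.627 − 22.936| = 51.691 ≈ 51.7 days.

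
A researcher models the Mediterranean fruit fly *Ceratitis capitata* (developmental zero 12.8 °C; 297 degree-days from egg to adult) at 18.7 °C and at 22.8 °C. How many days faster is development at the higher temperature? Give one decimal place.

20.6 days

At 18.7 °C: 297 / (18.7 − 12.8) = 297 / 5.9 = 50.339 d.
At 22.8 °C: 297 / (22.8 − 12.8) = 297 / 10.0 = 29.700 d.
Difference = |50.339 − 29.700| = 20.639 ≈ 20.6 days.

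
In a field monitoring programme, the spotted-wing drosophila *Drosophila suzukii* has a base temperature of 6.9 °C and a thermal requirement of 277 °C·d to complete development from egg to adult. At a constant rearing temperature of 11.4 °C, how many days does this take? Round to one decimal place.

Daily accumulation = 11.4 − 6.9 = 4.5 DD/day.
Duration = 277 / 4.5 = 61.556 ≈ 61.6 days.

61.6 days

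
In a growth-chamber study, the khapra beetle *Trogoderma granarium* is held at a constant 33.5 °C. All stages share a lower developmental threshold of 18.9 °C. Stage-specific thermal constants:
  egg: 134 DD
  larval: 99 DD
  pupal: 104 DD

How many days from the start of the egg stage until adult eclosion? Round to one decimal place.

Daily accumulation at 33.5 °C = 33.5 − 18.9 = 14.6 DD/day.
Total K = 134 + 99 + 104 = 337 DD.
Total duration = 337 / 14.6 = 23.082 ≈ 23.1 days.

23.1 days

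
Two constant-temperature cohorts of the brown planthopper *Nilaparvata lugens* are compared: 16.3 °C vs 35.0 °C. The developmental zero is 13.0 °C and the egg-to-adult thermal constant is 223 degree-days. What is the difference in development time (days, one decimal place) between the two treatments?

57.4 days

At 16.3 °C: 223 / (16.3 − 13.0) = 223 / 3.3 = 67.576 d.
At 35.0 °C: 223 / (35.0 − 13.0) = 223 / 22.0 = 10.136 d.
Difference = |67.576 − 10.136| = 57.439 ≈ 57.4 days.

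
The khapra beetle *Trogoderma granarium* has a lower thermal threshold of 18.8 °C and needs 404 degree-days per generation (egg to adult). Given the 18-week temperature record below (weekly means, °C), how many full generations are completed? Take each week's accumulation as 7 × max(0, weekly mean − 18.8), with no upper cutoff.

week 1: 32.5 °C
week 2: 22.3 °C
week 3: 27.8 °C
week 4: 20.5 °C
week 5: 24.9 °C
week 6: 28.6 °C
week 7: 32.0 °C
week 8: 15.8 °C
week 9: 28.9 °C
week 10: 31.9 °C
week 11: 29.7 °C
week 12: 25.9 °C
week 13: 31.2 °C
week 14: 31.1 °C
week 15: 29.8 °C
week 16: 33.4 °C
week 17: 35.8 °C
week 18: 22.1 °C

Weekly DD (7 × max(0, T̄ − 18.8)): 95.9, 24.5, 63.0, 11.9, 42.7, 68.6, 92.4, 0.0, 70.7, 91.7, 76.3, 49.7, 86.8, 86.1, 77.0, 102.2, 119.0, 23.1.
Season total = 1181.6 DD.
Complete generations = ⌊1181.6 / 404⌋ = 2.

2 generations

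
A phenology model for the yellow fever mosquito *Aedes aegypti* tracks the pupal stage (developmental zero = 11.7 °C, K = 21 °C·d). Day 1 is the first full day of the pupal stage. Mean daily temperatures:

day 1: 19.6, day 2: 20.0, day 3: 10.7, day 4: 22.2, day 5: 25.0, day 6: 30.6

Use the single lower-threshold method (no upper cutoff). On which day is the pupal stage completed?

Daily DD above 11.7 °C: 7.9, 8.3, 0.0, 10.5, 13.3, 18.9.
Cumulative: 7.9, 16.2, 16.2, 26.7, 40.0, 58.9.
The total first reaches 21 DD on day 4.

day 4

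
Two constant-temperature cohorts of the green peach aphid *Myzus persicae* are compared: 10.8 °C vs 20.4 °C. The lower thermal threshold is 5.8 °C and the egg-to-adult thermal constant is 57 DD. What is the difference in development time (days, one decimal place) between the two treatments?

At 10.8 °C: 57 / (10.8 − 5.8) = 57 / 5.0 = 11.400 d.
At 20.4 °C: 57 / (20.4 − 5.8) = 57 / 14.6 = 3.904 d.
Difference = |11.400 − 3.904| = 7.496 ≈ 7.5 days.

7.5 days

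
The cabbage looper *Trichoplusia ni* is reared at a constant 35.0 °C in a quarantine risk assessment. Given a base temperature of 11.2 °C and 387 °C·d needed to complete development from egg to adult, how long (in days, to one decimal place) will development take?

Daily accumulation = 35.0 − 11.2 = 23.8 DD/day.
Duration = 387 / 23.8 = 16.261 ≈ 16.3 days.

16.3 days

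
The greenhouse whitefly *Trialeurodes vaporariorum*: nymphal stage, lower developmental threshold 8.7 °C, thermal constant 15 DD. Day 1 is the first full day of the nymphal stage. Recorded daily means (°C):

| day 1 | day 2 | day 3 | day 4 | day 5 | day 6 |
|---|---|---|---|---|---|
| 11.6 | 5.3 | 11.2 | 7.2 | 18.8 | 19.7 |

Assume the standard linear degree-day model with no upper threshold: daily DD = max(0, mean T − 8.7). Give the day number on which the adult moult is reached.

Daily DD above 8.7 °C: 2.9, 0.0, 2.5, 0.0, 10.1, 11.0.
Cumulative: 2.9, 2.9, 5.4, 5.4, 15.5, 26.5.
The total first reaches 15 DD on day 5.

day 5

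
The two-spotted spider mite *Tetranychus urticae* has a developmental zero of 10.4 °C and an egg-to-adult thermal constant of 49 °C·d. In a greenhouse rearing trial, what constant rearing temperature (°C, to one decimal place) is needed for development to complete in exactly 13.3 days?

Required daily accumulation = 49 / 13.3 = 3.684 DD/day.
T = T_base + 3.684 = 10.4 + 3.684 = 14.084 ≈ 14.1 °C.

14.1 °C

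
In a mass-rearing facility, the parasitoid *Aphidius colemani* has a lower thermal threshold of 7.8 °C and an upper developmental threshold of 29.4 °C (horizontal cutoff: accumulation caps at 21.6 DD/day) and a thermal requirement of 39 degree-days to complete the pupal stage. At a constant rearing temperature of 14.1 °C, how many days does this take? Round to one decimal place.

Daily accumulation = 14.1 − 7.8 = 6.3 DD/day.
Duration = 39 / 6.3 = 6.190 ≈ 6.2 days.

6.2 days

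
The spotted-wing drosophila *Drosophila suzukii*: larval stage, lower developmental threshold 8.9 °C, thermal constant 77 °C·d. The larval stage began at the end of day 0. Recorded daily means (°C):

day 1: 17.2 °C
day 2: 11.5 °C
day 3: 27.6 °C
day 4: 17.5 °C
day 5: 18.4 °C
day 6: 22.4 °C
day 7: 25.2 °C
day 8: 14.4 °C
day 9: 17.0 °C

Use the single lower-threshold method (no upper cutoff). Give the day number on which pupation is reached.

day 7

Daily DD above 8.9 °C: 8.3, 2.6, 18.7, 8.6, 9.5, 13.5, 16.3, 5.5, 8.1.
Cumulative: 8.3, 10.9, 29.6, 38.2, 47.7, 61.2, 77.5, 83.0, 91.1.
The total first reaches 77 DD on day 7.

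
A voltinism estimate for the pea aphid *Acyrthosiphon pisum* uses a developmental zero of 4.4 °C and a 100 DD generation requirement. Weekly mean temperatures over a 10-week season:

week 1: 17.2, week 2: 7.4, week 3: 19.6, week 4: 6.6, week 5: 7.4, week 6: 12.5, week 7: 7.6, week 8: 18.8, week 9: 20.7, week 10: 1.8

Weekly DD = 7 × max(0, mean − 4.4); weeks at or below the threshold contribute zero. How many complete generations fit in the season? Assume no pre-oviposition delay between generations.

5 generations

Weekly DD (7 × max(0, T̄ − 4.4)): 89.6, 21.0, 106.4, 15.4, 21.0, 56.7, 22.4, 100.8, 114.1, 0.0.
Season total = 547.4 DD.
Complete generations = ⌊547.4 / 100⌋ = 5.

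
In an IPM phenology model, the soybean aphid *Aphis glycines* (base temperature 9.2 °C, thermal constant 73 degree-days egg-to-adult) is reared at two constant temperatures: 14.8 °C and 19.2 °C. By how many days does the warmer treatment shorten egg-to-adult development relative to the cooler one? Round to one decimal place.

5.7 days

At 14.8 °C: 73 / (14.8 − 9.2) = 73 / 5.6 = 13.036 d.
At 19.2 °C: 73 / (19.2 − 9.2) = 73 / 10.0 = 7.300 d.
Difference = |13.036 − 7.300| = 5.736 ≈ 5.7 days.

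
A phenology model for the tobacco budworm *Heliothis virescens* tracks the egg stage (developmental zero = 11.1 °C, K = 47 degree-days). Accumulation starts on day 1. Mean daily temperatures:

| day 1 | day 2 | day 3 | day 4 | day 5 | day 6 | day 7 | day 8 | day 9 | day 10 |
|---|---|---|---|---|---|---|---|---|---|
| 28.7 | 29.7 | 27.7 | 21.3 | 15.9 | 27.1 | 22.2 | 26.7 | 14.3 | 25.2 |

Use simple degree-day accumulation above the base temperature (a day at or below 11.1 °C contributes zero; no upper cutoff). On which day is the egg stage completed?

day 3

Daily DD above 11.1 °C: 17.6, 18.6, 16.6, 10.2, 4.8, 16.0, 11.1, 15.6, 3.2, 14.1.
Cumulative: 17.6, 36.2, 52.8, 63.0, 67.8, 83.8, 94.9, 110.5, 113.7, 127.8.
The total first reaches 47 DD on day 3.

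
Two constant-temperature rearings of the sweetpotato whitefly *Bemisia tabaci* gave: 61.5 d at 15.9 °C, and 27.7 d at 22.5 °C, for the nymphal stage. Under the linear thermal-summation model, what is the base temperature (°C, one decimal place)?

10.5 °C

Equal thermal constants: D₁(T₁ − T_b) = D₂(T₂ − T_b).
61.5·(15.9 − T_b) = 27.7·(22.5 − T_b)
T_b = (61.5·15.9 − 27.7·22.5) / (61.5 − 27.7) = 354.60 / 33.8 = 10.491 °C ≈ 10.5 °C.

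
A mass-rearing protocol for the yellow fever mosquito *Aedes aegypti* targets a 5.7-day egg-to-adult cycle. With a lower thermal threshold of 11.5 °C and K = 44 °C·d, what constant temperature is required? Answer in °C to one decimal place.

19.2 °C

Required daily accumulation = 44 / 5.7 = 7.719 DD/day.
T = T_base + 7.719 = 11.5 + 7.719 = 19.219 ≈ 19.2 °C.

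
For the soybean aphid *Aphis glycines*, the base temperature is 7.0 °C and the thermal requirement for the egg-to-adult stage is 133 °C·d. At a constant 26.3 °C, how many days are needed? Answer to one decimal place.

6.9 days

Daily accumulation = 26.3 − 7.0 = 19.3 DD/day.
Duration = 133 / 19.3 = 6.891 ≈ 6.9 days.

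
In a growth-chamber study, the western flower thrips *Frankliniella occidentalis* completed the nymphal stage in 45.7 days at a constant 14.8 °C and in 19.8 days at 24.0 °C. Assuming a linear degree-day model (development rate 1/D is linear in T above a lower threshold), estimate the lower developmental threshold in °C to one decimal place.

Linear rate model ⇒ the product D·(T − T_b) is constant across temperatures.
45.7·(14.8 − T_b) = 19.8·(24.0 − T_b)
T_b = (45.7·14.8 − 19.8·24.0) / (45.7 − 19.8) = 201.16 / 25.9 = 7.767 °C ≈ 7.8 °C.

7.8 °C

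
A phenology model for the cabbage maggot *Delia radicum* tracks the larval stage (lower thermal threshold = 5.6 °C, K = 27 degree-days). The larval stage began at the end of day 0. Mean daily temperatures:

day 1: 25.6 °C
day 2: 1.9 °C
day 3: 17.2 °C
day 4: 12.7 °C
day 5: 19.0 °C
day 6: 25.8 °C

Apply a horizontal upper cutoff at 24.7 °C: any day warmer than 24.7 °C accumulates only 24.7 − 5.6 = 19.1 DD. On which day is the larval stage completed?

day 3

Daily DD above 5.6 °C (capped at 19.1): 19.1, 0.0, 11.6, 7.1, 13.4, 19.1.
Cumulative: 19.1, 19.1, 30.7, 37.8, 51.2, 70.3.
The total first reaches 27 DD on day 3.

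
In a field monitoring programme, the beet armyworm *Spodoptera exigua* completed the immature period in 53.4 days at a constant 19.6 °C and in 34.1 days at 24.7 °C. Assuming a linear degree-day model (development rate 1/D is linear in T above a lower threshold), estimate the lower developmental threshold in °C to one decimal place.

Under the model K = D·(T − T_b), so D₁·(T₁ − T_b) = D₂·(T₂ − T_b).
53.4·(19.6 − T_b) = 34.1·(24.7 − T_b)
T_b = (53.4·19.6 − 34.1·24.7) / (53.4 − 34.1) = 204.37 / 19.3 = 10.589 °C ≈ 10.6 °C.

10.6 °C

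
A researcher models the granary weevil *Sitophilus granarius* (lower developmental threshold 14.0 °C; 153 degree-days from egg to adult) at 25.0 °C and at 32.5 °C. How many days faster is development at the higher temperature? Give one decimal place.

5.6 days

At 25.0 °C: 153 / (25.0 − 14.0) = 153 / 11.0 = 13.909 d.
At 32.5 °C: 153 / (32.5 − 14.0) = 153 / 18.5 = 8.270 d.
Difference = |13.909 − 8.270| = 5.639 ≈ 5.6 days.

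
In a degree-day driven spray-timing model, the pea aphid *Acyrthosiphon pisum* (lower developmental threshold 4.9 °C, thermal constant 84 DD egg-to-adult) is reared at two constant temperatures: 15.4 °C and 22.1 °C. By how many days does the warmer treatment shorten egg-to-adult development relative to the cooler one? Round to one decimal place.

3.1 days

At 15.4 °C: 84 / (15.4 − 4.9) = 84 / 10.5 = 8.000 d.
At 22.1 °C: 84 / (22.1 − 4.9) = 84 / 17.2 = 4.884 d.
Difference = |8.000 − 4.884| = 3.116 ≈ 3.1 days.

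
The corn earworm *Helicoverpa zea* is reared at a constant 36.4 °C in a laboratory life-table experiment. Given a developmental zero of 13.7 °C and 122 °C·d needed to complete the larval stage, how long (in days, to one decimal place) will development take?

5.4 days

Daily accumulation = 36.4 − 13.7 = 22.7 DD/day.
Duration = 122 / 22.7 = 5.374 ≈ 5.4 days.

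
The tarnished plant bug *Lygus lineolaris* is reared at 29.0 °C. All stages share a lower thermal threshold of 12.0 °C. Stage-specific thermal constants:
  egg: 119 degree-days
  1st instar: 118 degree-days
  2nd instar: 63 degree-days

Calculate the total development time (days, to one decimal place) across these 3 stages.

Daily accumulation at 29.0 °C = 29.0 − 12.0 = 17.0 DD/day.
Total K = 119 + 118 + 63 = 300 DD.
Total duration = 300 / 17.0 = 17.647 ≈ 17.6 days.

17.6 days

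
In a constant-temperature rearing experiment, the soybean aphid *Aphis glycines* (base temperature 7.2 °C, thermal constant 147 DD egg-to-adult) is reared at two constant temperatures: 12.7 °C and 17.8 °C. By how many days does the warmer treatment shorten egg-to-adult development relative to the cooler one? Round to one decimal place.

At 12.7 °C: 147 / (12.7 − 7.2) = 147 / 5.5 = 26.727 d.
At 17.8 °C: 147 / (17.8 − 7.2) = 147 / 10.6 = 13.868 d.
Difference = |26.727 − 13.868| = 12.859 ≈ 12.9 days.

12.9 days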